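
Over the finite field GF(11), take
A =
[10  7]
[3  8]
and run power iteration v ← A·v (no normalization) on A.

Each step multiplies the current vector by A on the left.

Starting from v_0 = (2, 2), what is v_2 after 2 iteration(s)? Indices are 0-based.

v_0 = (2, 2).
v_1 = A·v_0 = (1, 0).
v_2 = A·v_1 = (10, 3).

v_2 = (10, 3)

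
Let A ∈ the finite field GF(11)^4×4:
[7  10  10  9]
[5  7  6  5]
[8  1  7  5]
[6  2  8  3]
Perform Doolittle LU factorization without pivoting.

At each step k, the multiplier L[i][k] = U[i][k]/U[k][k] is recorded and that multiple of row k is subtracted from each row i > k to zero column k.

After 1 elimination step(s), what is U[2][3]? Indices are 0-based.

U[2][3] = 1

Step 1: pivot at (0,0) is 7.
  row1 ← row1 − (7)·row0  ⇒  L[1][0]=7, U row1=(0, 3, 2, 8)
  row2 ← row2 − (9)·row0  ⇒  L[2][0]=9, U row2=(0, 10, 5, 1)
  row3 ← row3 − (4)·row0  ⇒  L[3][0]=4, U row3=(0, 6, 1, 0)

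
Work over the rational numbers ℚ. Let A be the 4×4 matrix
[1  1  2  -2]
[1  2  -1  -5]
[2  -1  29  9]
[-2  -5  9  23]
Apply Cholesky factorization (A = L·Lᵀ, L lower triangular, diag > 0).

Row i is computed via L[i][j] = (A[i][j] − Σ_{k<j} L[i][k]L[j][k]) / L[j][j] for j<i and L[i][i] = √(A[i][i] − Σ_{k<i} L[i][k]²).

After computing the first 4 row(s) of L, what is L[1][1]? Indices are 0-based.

Step 1: L[0][0] = √(1) = 1.
  L[1][0] = (1) / L[0][0] = 1.
Step 2: L[1][1] = √(1) = 1.
  L[2][0] = (2) / L[0][0] = 2.
  L[2][1] = (-3) / L[1][1] = -3.
Step 3: L[2][2] = √(16) = 4.
  L[3][0] = (-2) / L[0][0] = -2.
  L[3][1] = (-3) / L[1][1] = -3.
  L[3][2] = (4) / L[2][2] = 1.
Step 4: L[3][3] = √(9) = 3.

L[1][1] = 1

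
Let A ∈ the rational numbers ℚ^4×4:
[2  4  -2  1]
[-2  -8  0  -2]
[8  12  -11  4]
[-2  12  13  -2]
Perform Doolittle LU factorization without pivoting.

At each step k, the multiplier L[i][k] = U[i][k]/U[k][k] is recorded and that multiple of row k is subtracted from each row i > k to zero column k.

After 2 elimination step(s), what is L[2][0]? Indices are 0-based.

Step 1: pivot at (0,0) is 2.
  row1 ← row1 − (-1)·row0  ⇒  L[1][0]=-1, U row1=(0, -4, -2, -1)
  row2 ← row2 − (4)·row0  ⇒  L[2][0]=4, U row2=(0, -4, -3, 0)
  row3 ← row3 − (-1)·row0  ⇒  L[3][0]=-1, U row3=(0, 16, 11, -1)
Step 2: pivot at (1,1) is -4.
  row2 ← row2 − (1)·row1  ⇒  L[2][1]=1, U row2=(0, 0, -1, 1)
  row3 ← row3 − (-4)·row1  ⇒  L[3][1]=-4, U row3=(0, 0, 3, -5)

L[2][0] = 4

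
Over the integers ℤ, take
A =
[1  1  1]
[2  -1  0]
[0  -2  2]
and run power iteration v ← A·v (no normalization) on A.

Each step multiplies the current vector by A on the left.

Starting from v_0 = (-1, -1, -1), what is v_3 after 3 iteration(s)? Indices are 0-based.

v_3 = (-7, -3, 14)

v_0 = (-1, -1, -1).
v_1 = A·v_0 = (-3, -1, 0).
v_2 = A·v_1 = (-4, -5, 2).
v_3 = A·v_2 = (-7, -3, 14).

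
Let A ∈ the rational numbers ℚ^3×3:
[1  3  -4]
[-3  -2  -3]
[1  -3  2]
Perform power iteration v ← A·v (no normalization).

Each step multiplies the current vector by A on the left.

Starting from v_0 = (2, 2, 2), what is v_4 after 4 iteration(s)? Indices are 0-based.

v_4 = (-144, 704, -48)

v_0 = (2, 2, 2).
v_1 = A·v_0 = (0, -16, 0).
v_2 = A·v_1 = (-48, 32, 48).
v_3 = A·v_2 = (-144, -64, -48).
v_4 = A·v_3 = (-144, 704, -48).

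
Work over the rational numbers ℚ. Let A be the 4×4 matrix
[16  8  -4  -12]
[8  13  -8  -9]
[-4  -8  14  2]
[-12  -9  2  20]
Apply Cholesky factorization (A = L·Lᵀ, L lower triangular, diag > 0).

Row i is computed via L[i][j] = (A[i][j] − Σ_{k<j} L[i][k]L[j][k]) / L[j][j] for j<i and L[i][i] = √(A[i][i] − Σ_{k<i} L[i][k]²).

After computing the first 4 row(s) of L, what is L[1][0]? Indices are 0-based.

Step 1: L[0][0] = √(16) = 4.
  L[1][0] = (8) / L[0][0] = 2.
Step 2: L[1][1] = √(9) = 3.
  L[2][0] = (-4) / L[0][0] = -1.
  L[2][1] = (-6) / L[1][1] = -2.
Step 3: L[2][2] = √(9) = 3.
  L[3][0] = (-12) / L[0][0] = -3.
  L[3][1] = (-3) / L[1][1] = -1.
  L[3][2] = (-3) / L[2][2] = -1.
Step 4: L[3][3] = √(9) = 3.

L[1][0] = 2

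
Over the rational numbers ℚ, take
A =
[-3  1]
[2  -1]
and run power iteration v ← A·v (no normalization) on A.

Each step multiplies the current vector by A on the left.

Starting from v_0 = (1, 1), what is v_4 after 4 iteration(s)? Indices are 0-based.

v_4 = (97, -71)

v_0 = (1, 1).
v_1 = A·v_0 = (-2, 1).
v_2 = A·v_1 = (7, -5).
v_3 = A·v_2 = (-26, 19).
v_4 = A·v_3 = (97, -71).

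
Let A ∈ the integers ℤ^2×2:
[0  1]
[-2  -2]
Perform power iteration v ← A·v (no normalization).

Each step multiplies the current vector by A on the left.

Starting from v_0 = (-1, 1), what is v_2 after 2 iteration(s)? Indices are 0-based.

v_0 = (-1, 1).
v_1 = A·v_0 = (1, 0).
v_2 = A·v_1 = (0, -2).

v_2 = (0, -2)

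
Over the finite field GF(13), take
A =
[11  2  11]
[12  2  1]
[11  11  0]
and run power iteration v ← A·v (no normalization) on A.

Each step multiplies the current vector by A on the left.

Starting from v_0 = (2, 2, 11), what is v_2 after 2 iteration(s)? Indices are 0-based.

v_0 = (2, 2, 11).
v_1 = A·v_0 = (4, 0, 5).
v_2 = A·v_1 = (8, 1, 5).

v_2 = (8, 1, 5)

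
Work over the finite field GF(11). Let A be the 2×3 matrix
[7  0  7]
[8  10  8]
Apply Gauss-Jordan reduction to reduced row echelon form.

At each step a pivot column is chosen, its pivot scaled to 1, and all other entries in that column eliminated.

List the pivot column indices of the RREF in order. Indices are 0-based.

pivot columns: 0, 1

pivot(0,0)=7: scale R0 → (1, 0, 1)
  clear (1,0): R1 −= (8)R0 → (0, 10, 0)
pivot(1,1)=10: scale R1 → (0, 1, 0)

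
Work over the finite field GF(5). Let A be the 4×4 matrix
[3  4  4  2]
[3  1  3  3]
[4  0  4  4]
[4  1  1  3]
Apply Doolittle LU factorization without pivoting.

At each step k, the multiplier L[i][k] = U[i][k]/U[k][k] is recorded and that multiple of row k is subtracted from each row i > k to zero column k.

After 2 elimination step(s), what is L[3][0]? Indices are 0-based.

L[3][0] = 3

Step 1: pivot at (0,0) is 3.
  row1 ← row1 − (1)·row0  ⇒  L[1][0]=1, U row1=(0, 2, 4, 1)
  row2 ← row2 − (3)·row0  ⇒  L[2][0]=3, U row2=(0, 3, 2, 3)
  row3 ← row3 − (3)·row0  ⇒  L[3][0]=3, U row3=(0, 4, 4, 2)
Step 2: pivot at (1,1) is 2.
  row2 ← row2 − (4)·row1  ⇒  L[2][1]=4, U row2=(0, 0, 1, 4)
  row3 ← row3 − (2)·row1  ⇒  L[3][1]=2, U row3=(0, 0, 1, 0)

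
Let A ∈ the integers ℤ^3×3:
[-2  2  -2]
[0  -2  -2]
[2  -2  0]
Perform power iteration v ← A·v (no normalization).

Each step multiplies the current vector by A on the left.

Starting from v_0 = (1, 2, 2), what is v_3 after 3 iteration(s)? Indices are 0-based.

v_0 = (1, 2, 2).
v_1 = A·v_0 = (-2, -8, -2).
v_2 = A·v_1 = (-8, 20, 12).
v_3 = A·v_2 = (32, -64, -56).

v_3 = (32, -64, -56)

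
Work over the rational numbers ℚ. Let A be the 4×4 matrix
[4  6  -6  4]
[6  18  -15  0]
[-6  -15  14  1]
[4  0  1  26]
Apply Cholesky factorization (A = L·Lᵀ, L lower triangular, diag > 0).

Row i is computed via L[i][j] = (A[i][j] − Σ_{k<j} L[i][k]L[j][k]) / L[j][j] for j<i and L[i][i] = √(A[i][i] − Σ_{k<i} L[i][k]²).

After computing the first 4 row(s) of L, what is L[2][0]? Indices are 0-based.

L[2][0] = -3

Step 1: L[0][0] = √(4) = 2.
  L[1][0] = (6) / L[0][0] = 3.
Step 2: L[1][1] = √(9) = 3.
  L[2][0] = (-6) / L[0][0] = -3.
  L[2][1] = (-6) / L[1][1] = -2.
Step 3: L[2][2] = √(1) = 1.
  L[3][0] = (4) / L[0][0] = 2.
  L[3][1] = (-6) / L[1][1] = -2.
  L[3][2] = (3) / L[2][2] = 3.
Step 4: L[3][3] = √(9) = 3.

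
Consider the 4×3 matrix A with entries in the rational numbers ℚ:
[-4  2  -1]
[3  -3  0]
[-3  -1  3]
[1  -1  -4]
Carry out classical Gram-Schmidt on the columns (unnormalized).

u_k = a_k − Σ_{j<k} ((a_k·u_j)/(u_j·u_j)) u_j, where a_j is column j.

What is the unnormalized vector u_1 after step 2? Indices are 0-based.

Step 1: u_0 = a_0 = (-4, 3, -3, 1).
Step 2: u_1 = a_1 − (-3/7)·u_0 = (2/7, -12/7, -16/7, -4/7).

u_1 = (2/7, -12/7, -16/7, -4/7)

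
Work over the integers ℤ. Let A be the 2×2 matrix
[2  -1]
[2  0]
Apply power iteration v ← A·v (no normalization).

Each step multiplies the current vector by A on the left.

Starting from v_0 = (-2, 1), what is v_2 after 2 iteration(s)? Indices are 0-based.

v_2 = (-6, -10)

v_0 = (-2, 1).
v_1 = A·v_0 = (-5, -4).
v_2 = A·v_1 = (-6, -10).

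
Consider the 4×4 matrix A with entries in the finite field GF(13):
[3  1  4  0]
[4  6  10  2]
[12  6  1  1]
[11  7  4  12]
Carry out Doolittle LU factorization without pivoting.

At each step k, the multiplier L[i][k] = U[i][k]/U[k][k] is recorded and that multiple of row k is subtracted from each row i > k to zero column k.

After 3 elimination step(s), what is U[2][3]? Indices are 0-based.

U[2][3] = 2

[col 0] pivot 3
  R1 -= 10*R0 → (0, 9, 9, 2)  (L[1][0] := 10)
  R2 -= 4*R0 → (0, 2, 11, 1)  (L[2][0] := 4)
  R3 -= 8*R0 → (0, 12, 11, 12)  (L[3][0] := 8)
[col 1] pivot 9
  R2 -= 6*R1 → (0, 0, 9, 2)  (L[2][1] := 6)
  R3 -= 10*R1 → (0, 0, 12, 5)  (L[3][1] := 10)
[col 2] pivot 9
  R3 -= 10*R2 → (0, 0, 0, 11)  (L[3][2] := 10)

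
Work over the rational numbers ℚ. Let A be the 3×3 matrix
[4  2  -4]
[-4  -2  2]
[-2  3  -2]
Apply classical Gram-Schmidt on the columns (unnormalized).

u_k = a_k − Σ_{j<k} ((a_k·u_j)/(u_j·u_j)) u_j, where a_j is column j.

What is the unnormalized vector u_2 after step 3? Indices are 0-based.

Step 1: u_0 = a_0 = (4, -4, -2).
Step 2: u_1 = a_1 − (5/18)·u_0 = (8/9, -8/9, 32/9).
Step 3: u_2 = a_2 − (-5/9)·u_0 − (-7/8)·u_1 = (-1, -1, 0).

u_2 = (-1, -1, 0)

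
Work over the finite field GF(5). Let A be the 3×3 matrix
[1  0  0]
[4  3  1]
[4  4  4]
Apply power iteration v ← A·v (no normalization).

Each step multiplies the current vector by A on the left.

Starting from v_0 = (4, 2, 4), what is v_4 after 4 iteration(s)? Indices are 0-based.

v_4 = (4, 2, 1)

v_0 = (4, 2, 4).
v_1 = A·v_0 = (4, 1, 0).
v_2 = A·v_1 = (4, 4, 0).
v_3 = A·v_2 = (4, 3, 2).
v_4 = A·v_3 = (4, 2, 1).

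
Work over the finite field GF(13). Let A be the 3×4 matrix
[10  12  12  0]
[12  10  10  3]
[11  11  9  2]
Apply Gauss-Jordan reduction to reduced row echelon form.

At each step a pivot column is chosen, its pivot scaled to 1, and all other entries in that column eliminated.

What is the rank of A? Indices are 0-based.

[1] R0 /= 10  ⇒  (1, 9, 9, 0)
     R1 -= 12·R0  ⇒  (0, 6, 6, 3)
     R2 -= 11·R0  ⇒  (0, 3, 1, 2)
[2] R1 /= 6  ⇒  (0, 1, 1, 7)
     R0 -= 9·R1  ⇒  (1, 0, 0, 2)
     R2 -= 3·R1  ⇒  (0, 0, 11, 7)
[3] R2 /= 11  ⇒  (0, 0, 1, 3)
     R1 -= 1·R2  ⇒  (0, 1, 0, 4)

rank = 3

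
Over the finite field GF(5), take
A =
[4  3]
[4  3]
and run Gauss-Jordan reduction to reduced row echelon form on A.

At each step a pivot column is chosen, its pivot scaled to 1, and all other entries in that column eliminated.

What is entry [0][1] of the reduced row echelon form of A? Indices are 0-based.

pivot(0,0)=4: scale R0 → (1, 2)
  clear (1,0): R1 −= (4)R0 → (0, 0)
col 1: no nonzero at/below row 1; advance.

M[0][1] = 2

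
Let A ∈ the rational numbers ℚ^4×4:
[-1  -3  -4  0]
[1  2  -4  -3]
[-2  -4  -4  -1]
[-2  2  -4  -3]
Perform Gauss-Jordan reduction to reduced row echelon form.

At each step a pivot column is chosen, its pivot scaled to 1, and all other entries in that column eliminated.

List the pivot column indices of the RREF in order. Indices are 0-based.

[1] R0 /= -1  ⇒  (1, 3, 4, 0)
     R1 -= 1·R0  ⇒  (0, -1, -8, -3)
     R2 -= -2·R0  ⇒  (0, 2, 4, -1)
     R3 -= -2·R0  ⇒  (0, 8, 4, -3)
[2] R1 /= -1  ⇒  (0, 1, 8, 3)
     R0 -= 3·R1  ⇒  (1, 0, -20, -9)
     R2 -= 2·R1  ⇒  (0, 0, -12, -7)
     R3 -= 8·R1  ⇒  (0, 0, -60, -27)
[3] R2 /= -12  ⇒  (0, 0, 1, 7/12)
     R0 -= -20·R2  ⇒  (1, 0, 0, 8/3)
     R1 -= 8·R2  ⇒  (0, 1, 0, -5/3)
     R3 -= -60·R2  ⇒  (0, 0, 0, 8)
[4] R3 /= 8  ⇒  (0, 0, 0, 1)
     R0 -= 8/3·R3  ⇒  (1, 0, 0, 0)
     R1 -= -5/3·R3  ⇒  (0, 1, 0, 0)
     R2 -= 7/12·R3  ⇒  (0, 0, 1, 0)

pivot columns: 0, 1, 2, 3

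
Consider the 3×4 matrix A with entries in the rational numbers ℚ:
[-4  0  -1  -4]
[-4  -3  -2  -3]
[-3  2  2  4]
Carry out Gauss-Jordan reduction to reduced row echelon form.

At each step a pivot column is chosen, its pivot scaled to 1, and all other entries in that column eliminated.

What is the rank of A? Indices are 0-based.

rank = 3

[1] R0 /= -4  ⇒  (1, 0, 1/4, 1)
     R1 -= -4·R0  ⇒  (0, -3, -1, 1)
     R2 -= -3·R0  ⇒  (0, 2, 11/4, 7)
[2] R1 /= -3  ⇒  (0, 1, 1/3, -1/3)
     R2 -= 2·R1  ⇒  (0, 0, 25/12, 23/3)
[3] R2 /= 25/12  ⇒  (0, 0, 1, 92/25)
     R0 -= 1/4·R2  ⇒  (1, 0, 0, 2/25)
     R1 -= 1/3·R2  ⇒  (0, 1, 0, -39/25)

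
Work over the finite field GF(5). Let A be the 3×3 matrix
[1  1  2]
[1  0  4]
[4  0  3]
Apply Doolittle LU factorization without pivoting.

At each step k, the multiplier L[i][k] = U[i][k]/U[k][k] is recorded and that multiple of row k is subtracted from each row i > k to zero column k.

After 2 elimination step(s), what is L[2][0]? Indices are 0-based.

[col 0] pivot 1
  R1 -= 1*R0 → (0, 4, 2)  (L[1][0] := 1)
  R2 -= 4*R0 → (0, 1, 0)  (L[2][0] := 4)
[col 1] pivot 4
  R2 -= 4*R1 → (0, 0, 2)  (L[2][1] := 4)

L[2][0] = 4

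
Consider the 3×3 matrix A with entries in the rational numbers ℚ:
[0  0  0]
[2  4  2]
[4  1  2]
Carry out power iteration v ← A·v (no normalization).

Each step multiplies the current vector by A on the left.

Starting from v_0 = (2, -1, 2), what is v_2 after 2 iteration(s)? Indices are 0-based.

v_2 = (0, 38, 26)

v_0 = (2, -1, 2).
v_1 = A·v_0 = (0, 4, 11).
v_2 = A·v_1 = (0, 38, 26).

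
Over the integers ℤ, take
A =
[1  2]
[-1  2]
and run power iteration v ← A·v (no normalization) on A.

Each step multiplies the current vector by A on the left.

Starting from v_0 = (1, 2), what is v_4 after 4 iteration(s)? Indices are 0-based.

v_0 = (1, 2).
v_1 = A·v_0 = (5, 3).
v_2 = A·v_1 = (11, 1).
v_3 = A·v_2 = (13, -9).
v_4 = A·v_3 = (-5, -31).

v_4 = (-5, -31)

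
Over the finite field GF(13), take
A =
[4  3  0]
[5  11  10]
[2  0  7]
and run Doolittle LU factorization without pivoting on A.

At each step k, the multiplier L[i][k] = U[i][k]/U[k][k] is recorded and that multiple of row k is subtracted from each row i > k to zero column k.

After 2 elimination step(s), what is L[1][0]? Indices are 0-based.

Step 1: pivot at (0,0) is 4.
  row1 ← row1 − (11)·row0  ⇒  L[1][0]=11, U row1=(0, 4, 10)
  row2 ← row2 − (7)·row0  ⇒  L[2][0]=7, U row2=(0, 5, 7)
Step 2: pivot at (1,1) is 4.
  row2 ← row2 − (11)·row1  ⇒  L[2][1]=11, U row2=(0, 0, 1)

L[1][0] = 11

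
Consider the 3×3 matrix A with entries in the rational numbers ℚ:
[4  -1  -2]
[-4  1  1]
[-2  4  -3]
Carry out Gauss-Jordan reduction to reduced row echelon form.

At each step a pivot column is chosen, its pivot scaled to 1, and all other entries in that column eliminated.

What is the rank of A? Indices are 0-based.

rank = 3

[1] R0 /= 4  ⇒  (1, -1/4, -1/2)
     R1 -= -4·R0  ⇒  (0, 0, -1)
     R2 -= -2·R0  ⇒  (0, 7/2, -4)
[2] R1 <-> R2
[2] R1 /= 7/2  ⇒  (0, 1, -8/7)
     R0 -= -1/4·R1  ⇒  (1, 0, -11/14)
[3] R2 /= -1  ⇒  (0, 0, 1)
     R0 -= -11/14·R2  ⇒  (1, 0, 0)
     R1 -= -8/7·R2  ⇒  (0, 1, 0)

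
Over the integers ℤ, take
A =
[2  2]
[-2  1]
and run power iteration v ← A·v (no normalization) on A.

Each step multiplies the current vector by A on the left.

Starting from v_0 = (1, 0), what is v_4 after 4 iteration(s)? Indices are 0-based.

v_0 = (1, 0).
v_1 = A·v_0 = (2, -2).
v_2 = A·v_1 = (0, -6).
v_3 = A·v_2 = (-12, -6).
v_4 = A·v_3 = (-36, 18).

v_4 = (-36, 18)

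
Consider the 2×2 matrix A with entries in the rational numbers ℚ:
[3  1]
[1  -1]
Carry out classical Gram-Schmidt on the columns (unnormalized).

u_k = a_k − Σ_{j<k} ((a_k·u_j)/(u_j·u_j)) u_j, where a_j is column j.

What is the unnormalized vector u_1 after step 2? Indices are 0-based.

Step 1: u_0 = a_0 = (3, 1).
Step 2: u_1 = a_1 − (1/5)·u_0 = (2/5, -6/5).

u_1 = (2/5, -6/5)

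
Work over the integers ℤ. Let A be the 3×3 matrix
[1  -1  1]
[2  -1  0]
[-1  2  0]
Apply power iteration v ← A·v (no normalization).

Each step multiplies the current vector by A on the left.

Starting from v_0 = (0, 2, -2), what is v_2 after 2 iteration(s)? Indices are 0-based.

v_0 = (0, 2, -2).
v_1 = A·v_0 = (-4, -2, 4).
v_2 = A·v_1 = (2, -6, 0).

v_2 = (2, -6, 0)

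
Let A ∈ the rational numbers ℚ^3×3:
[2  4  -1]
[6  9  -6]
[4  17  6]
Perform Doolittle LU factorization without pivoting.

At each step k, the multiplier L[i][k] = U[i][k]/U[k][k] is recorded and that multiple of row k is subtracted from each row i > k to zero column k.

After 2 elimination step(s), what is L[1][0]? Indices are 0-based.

L[1][0] = 3

k=0: U[0][0]=2
  eliminate (1,0): mult=3, new row 1: (0, -3, -3); set L[1][0]=3
  eliminate (2,0): mult=2, new row 2: (0, 9, 8); set L[2][0]=2
k=1: U[1][1]=-3
  eliminate (2,1): mult=-3, new row 2: (0, 0, -1); set L[2][1]=-3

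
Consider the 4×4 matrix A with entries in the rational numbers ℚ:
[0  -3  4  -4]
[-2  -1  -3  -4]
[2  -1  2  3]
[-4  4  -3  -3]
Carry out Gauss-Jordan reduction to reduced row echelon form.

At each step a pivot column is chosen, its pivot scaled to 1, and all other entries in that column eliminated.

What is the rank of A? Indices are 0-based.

pivot(0,0): swap R0↔R1
pivot(0,0)=-2: scale R0 → (1, 1/2, 3/2, 2)
  clear (2,0): R2 −= (2)R0 → (0, -2, -1, -1)
  clear (3,0): R3 −= (-4)R0 → (0, 6, 3, 5)
pivot(1,1)=-3: scale R1 → (0, 1, -4/3, 4/3)
  clear (0,1): R0 −= (1/2)R1 → (1, 0, 13/6, 4/3)
  clear (2,1): R2 −= (-2)R1 → (0, 0, -11/3, 5/3)
  clear (3,1): R3 −= (6)R1 → (0, 0, 11, -3)
pivot(2,2)=-11/3: scale R2 → (0, 0, 1, -5/11)
  clear (0,2): R0 −= (13/6)R2 → (1, 0, 0, 51/22)
  clear (1,2): R1 −= (-4/3)R2 → (0, 1, 0, 8/11)
  clear (3,2): R3 −= (11)R2 → (0, 0, 0, 2)
pivot(3,3)=2: scale R3 → (0, 0, 0, 1)
  clear (0,3): R0 −= (51/22)R3 → (1, 0, 0, 0)
  clear (1,3): R1 −= (8/11)R3 → (0, 1, 0, 0)
  clear (2,3): R2 −= (-5/11)R3 → (0, 0, 1, 0)

rank = 4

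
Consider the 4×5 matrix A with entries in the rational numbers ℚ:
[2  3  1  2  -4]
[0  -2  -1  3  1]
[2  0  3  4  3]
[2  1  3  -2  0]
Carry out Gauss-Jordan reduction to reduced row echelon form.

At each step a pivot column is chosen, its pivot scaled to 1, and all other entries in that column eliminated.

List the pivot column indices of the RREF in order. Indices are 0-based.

[1] R0 /= 2  ⇒  (1, 3/2, 1/2, 1, -2)
     R2 -= 2·R0  ⇒  (0, -3, 2, 2, 7)
     R3 -= 2·R0  ⇒  (0, -2, 2, -4, 4)
[2] R1 /= -2  ⇒  (0, 1, 1/2, -3/2, -1/2)
     R0 -= 3/2·R1  ⇒  (1, 0, -1/4, 13/4, -5/4)
     R2 -= -3·R1  ⇒  (0, 0, 7/2, -5/2, 11/2)
     R3 -= -2·R1  ⇒  (0, 0, 3, -7, 3)
[3] R2 /= 7/2  ⇒  (0, 0, 1, -5/7, 11/7)
     R0 -= -1/4·R2  ⇒  (1, 0, 0, 43/14, -6/7)
     R1 -= 1/2·R2  ⇒  (0, 1, 0, -8/7, -9/7)
     R3 -= 3·R2  ⇒  (0, 0, 0, -34/7, -12/7)
[4] R3 /= -34/7  ⇒  (0, 0, 0, 1, 6/17)
     R0 -= 43/14·R3  ⇒  (1, 0, 0, 0, -33/17)
     R1 -= -8/7·R3  ⇒  (0, 1, 0, 0, -15/17)
     R2 -= -5/7·R3  ⇒  (0, 0, 1, 0, 31/17)

pivot columns: 0, 1, 2, 3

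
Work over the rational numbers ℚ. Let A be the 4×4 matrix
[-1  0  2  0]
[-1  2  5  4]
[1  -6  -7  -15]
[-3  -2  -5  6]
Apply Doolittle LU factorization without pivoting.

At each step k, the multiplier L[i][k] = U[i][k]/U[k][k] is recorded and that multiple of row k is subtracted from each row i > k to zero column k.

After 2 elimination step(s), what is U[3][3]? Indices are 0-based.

U[3][3] = 10

[col 0] pivot -1
  R1 -= 1*R0 → (0, 2, 3, 4)  (L[1][0] := 1)
  R2 -= -1*R0 → (0, -6, -5, -15)  (L[2][0] := -1)
  R3 -= 3*R0 → (0, -2, -11, 6)  (L[3][0] := 3)
[col 1] pivot 2
  R2 -= -3*R1 → (0, 0, 4, -3)  (L[2][1] := -3)
  R3 -= -1*R1 → (0, 0, -8, 10)  (L[3][1] := -1)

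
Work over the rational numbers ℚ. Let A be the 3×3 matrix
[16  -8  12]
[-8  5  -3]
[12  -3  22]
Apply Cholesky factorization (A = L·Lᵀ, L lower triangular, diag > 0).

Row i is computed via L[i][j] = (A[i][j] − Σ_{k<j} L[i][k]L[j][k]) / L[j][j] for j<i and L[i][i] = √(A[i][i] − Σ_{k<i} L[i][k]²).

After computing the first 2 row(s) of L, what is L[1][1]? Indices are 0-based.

Step 1: L[0][0] = √(16) = 4.
  L[1][0] = (-8) / L[0][0] = -2.
Step 2: L[1][1] = √(1) = 1.

L[1][1] = 1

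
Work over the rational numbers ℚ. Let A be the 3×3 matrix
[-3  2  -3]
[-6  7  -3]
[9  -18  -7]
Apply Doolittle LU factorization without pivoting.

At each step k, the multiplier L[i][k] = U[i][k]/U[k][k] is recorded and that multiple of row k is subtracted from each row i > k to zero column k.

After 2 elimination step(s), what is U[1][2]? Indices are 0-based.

[col 0] pivot -3
  R1 -= 2*R0 → (0, 3, 3)  (L[1][0] := 2)
  R2 -= -3*R0 → (0, -12, -16)  (L[2][0] := -3)
[col 1] pivot 3
  R2 -= -4*R1 → (0, 0, -4)  (L[2][1] := -4)

U[1][2] = 3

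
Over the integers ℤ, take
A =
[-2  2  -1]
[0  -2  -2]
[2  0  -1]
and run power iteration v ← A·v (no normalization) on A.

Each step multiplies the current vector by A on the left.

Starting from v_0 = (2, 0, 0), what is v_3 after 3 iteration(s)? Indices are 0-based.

v_3 = (-12, 40, 20)

v_0 = (2, 0, 0).
v_1 = A·v_0 = (-4, 0, 4).
v_2 = A·v_1 = (4, -8, -12).
v_3 = A·v_2 = (-12, 40, 20).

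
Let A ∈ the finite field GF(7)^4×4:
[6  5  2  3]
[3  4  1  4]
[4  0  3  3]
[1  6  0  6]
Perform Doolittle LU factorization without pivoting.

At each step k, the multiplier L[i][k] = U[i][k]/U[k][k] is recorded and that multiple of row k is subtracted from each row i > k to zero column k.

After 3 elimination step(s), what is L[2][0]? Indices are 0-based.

k=0: U[0][0]=6
  eliminate (1,0): mult=4, new row 1: (0, 5, 0, 6); set L[1][0]=4
  eliminate (2,0): mult=3, new row 2: (0, 6, 4, 1); set L[2][0]=3
  eliminate (3,0): mult=6, new row 3: (0, 4, 2, 2); set L[3][0]=6
k=1: U[1][1]=5
  eliminate (2,1): mult=4, new row 2: (0, 0, 4, 5); set L[2][1]=4
  eliminate (3,1): mult=5, new row 3: (0, 0, 2, 0); set L[3][1]=5
k=2: U[2][2]=4
  eliminate (3,2): mult=4, new row 3: (0, 0, 0, 1); set L[3][2]=4

L[2][0] = 3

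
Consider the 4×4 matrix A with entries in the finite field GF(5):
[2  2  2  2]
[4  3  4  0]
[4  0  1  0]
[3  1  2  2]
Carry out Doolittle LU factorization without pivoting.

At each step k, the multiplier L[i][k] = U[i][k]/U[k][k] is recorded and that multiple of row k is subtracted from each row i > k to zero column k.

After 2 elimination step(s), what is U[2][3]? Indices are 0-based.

U[2][3] = 2

k=0: U[0][0]=2
  eliminate (1,0): mult=2, new row 1: (0, 4, 0, 1); set L[1][0]=2
  eliminate (2,0): mult=2, new row 2: (0, 1, 2, 1); set L[2][0]=2
  eliminate (3,0): mult=4, new row 3: (0, 3, 4, 4); set L[3][0]=4
k=1: U[1][1]=4
  eliminate (2,1): mult=4, new row 2: (0, 0, 2, 2); set L[2][1]=4
  eliminate (3,1): mult=2, new row 3: (0, 0, 4, 2); set L[3][1]=2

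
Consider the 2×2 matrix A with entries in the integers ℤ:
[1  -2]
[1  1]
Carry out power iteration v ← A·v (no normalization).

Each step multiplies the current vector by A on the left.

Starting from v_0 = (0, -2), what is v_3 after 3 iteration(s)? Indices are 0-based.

v_0 = (0, -2).
v_1 = A·v_0 = (4, -2).
v_2 = A·v_1 = (8, 2).
v_3 = A·v_2 = (4, 10).

v_3 = (4, 10)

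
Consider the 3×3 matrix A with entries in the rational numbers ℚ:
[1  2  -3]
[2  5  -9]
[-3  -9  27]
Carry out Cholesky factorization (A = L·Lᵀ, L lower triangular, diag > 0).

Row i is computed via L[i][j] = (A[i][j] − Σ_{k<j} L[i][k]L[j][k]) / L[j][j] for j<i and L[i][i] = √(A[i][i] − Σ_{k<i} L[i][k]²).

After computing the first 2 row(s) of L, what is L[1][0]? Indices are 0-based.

L[1][0] = 2

Step 1: L[0][0] = √(1) = 1.
  L[1][0] = (2) / L[0][0] = 2.
Step 2: L[1][1] = √(1) = 1.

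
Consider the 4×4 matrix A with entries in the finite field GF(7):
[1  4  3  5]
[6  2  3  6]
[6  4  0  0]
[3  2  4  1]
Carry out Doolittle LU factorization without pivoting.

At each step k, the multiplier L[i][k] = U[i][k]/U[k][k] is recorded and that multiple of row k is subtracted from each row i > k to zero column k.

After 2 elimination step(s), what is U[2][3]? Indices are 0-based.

U[2][3] = 2

[col 0] pivot 1
  R1 -= 6*R0 → (0, 6, 6, 4)  (L[1][0] := 6)
  R2 -= 6*R0 → (0, 1, 3, 5)  (L[2][0] := 6)
  R3 -= 3*R0 → (0, 4, 2, 0)  (L[3][0] := 3)
[col 1] pivot 6
  R2 -= 6*R1 → (0, 0, 2, 2)  (L[2][1] := 6)
  R3 -= 3*R1 → (0, 0, 5, 2)  (L[3][1] := 3)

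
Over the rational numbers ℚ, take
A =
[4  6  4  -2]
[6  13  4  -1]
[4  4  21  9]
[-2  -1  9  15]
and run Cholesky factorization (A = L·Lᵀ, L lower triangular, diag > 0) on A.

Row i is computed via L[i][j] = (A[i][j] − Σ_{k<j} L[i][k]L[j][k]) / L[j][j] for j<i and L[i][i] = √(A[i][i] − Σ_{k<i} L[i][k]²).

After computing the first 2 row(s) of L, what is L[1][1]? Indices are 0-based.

L[1][1] = 2

Step 1: L[0][0] = √(4) = 2.
  L[1][0] = (6) / L[0][0] = 3.
Step 2: L[1][1] = √(4) = 2.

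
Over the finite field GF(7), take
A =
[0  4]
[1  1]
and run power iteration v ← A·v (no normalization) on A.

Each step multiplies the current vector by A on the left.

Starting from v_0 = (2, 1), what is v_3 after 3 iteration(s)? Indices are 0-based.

v_3 = (0, 5)

v_0 = (2, 1).
v_1 = A·v_0 = (4, 3).
v_2 = A·v_1 = (5, 0).
v_3 = A·v_2 = (0, 5).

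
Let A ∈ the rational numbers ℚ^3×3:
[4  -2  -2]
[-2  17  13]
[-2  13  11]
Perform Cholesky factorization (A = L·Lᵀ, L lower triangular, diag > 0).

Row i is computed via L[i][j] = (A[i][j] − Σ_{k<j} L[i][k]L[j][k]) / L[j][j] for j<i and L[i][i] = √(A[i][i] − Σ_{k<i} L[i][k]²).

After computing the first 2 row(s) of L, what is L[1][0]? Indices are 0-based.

L[1][0] = -1

Step 1: L[0][0] = √(4) = 2.
  L[1][0] = (-2) / L[0][0] = -1.
Step 2: L[1][1] = √(16) = 4.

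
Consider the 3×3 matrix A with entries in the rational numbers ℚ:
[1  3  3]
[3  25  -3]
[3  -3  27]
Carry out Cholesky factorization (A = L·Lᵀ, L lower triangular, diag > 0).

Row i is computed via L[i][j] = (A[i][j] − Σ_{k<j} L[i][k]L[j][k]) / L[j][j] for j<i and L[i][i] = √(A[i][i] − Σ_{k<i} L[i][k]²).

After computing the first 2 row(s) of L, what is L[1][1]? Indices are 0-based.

L[1][1] = 4

Step 1: L[0][0] = √(1) = 1.
  L[1][0] = (3) / L[0][0] = 3.
Step 2: L[1][1] = √(16) = 4.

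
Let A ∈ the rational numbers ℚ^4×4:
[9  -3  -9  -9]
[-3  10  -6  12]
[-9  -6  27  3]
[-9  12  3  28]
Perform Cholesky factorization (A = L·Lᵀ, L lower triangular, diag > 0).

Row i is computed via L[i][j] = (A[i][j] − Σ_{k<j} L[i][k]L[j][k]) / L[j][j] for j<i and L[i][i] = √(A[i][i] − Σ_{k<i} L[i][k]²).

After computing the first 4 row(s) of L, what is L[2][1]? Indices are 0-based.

L[2][1] = -3

Step 1: L[0][0] = √(9) = 3.
  L[1][0] = (-3) / L[0][0] = -1.
Step 2: L[1][1] = √(9) = 3.
  L[2][0] = (-9) / L[0][0] = -3.
  L[2][1] = (-9) / L[1][1] = -3.
Step 3: L[2][2] = √(9) = 3.
  L[3][0] = (-9) / L[0][0] = -3.
  L[3][1] = (9) / L[1][1] = 3.
  L[3][2] = (3) / L[2][2] = 1.
Step 4: L[3][3] = √(9) = 3.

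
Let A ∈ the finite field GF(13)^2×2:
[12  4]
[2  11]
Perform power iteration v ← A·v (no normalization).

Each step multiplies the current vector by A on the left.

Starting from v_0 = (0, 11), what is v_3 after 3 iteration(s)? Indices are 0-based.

v_3 = (10, 5)

v_0 = (0, 11).
v_1 = A·v_0 = (5, 4).
v_2 = A·v_1 = (11, 2).
v_3 = A·v_2 = (10, 5).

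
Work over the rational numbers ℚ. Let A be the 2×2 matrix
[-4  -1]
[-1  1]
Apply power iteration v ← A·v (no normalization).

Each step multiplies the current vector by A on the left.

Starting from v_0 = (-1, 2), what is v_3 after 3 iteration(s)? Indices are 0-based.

v_3 = (43, 12)

v_0 = (-1, 2).
v_1 = A·v_0 = (2, 3).
v_2 = A·v_1 = (-11, 1).
v_3 = A·v_2 = (43, 12).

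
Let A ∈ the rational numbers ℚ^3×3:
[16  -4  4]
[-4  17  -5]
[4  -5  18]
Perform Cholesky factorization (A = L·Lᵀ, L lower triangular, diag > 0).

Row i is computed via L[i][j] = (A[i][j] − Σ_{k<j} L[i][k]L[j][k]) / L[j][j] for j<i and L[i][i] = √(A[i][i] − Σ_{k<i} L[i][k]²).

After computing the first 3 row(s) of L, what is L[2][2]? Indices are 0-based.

Step 1: L[0][0] = √(16) = 4.
  L[1][0] = (-4) / L[0][0] = -1.
Step 2: L[1][1] = √(16) = 4.
  L[2][0] = (4) / L[0][0] = 1.
  L[2][1] = (-4) / L[1][1] = -1.
Step 3: L[2][2] = √(16) = 4.

L[2][2] = 4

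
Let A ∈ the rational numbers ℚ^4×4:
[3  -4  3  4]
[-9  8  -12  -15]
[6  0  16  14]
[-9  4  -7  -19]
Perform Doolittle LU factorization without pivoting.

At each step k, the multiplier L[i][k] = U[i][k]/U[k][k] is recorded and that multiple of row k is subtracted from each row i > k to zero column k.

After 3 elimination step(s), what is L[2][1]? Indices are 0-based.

L[2][1] = -2

[col 0] pivot 3
  R1 -= -3*R0 → (0, -4, -3, -3)  (L[1][0] := -3)
  R2 -= 2*R0 → (0, 8, 10, 6)  (L[2][0] := 2)
  R3 -= -3*R0 → (0, -8, 2, -7)  (L[3][0] := -3)
[col 1] pivot -4
  R2 -= -2*R1 → (0, 0, 4, 0)  (L[2][1] := -2)
  R3 -= 2*R1 → (0, 0, 8, -1)  (L[3][1] := 2)
[col 2] pivot 4
  R3 -= 2*R2 → (0, 0, 0, -1)  (L[3][2] := 2)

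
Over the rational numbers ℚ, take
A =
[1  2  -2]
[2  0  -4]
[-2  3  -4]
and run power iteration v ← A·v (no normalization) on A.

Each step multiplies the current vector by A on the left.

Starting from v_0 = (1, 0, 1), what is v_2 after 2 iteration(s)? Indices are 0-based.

v_2 = (7, 22, 20)

v_0 = (1, 0, 1).
v_1 = A·v_0 = (-1, -2, -6).
v_2 = A·v_1 = (7, 22, 20).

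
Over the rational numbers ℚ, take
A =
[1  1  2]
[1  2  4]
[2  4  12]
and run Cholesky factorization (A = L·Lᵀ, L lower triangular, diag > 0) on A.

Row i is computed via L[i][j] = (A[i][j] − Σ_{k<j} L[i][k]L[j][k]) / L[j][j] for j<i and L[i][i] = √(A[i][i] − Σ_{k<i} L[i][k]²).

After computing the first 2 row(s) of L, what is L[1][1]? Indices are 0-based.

L[1][1] = 1

Step 1: L[0][0] = √(1) = 1.
  L[1][0] = (1) / L[0][0] = 1.
Step 2: L[1][1] = √(1) = 1.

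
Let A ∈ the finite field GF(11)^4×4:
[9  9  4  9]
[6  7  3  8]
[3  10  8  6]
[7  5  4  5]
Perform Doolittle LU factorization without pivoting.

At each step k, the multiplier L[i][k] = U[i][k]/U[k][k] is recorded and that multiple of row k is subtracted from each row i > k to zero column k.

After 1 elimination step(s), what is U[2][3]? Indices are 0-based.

k=0: U[0][0]=9
  eliminate (1,0): mult=8, new row 1: (0, 1, 4, 2); set L[1][0]=8
  eliminate (2,0): mult=4, new row 2: (0, 7, 3, 3); set L[2][0]=4
  eliminate (3,0): mult=2, new row 3: (0, 9, 7, 9); set L[3][0]=2

U[2][3] = 3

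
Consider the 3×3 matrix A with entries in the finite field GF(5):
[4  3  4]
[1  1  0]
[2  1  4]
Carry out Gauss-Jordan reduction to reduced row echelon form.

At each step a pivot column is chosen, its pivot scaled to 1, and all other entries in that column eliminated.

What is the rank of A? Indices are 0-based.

rank = 2

[1] R0 /= 4  ⇒  (1, 2, 1)
     R1 -= 1·R0  ⇒  (0, 4, 4)
     R2 -= 2·R0  ⇒  (0, 2, 2)
[2] R1 /= 4  ⇒  (0, 1, 1)
     R0 -= 2·R1  ⇒  (1, 0, 4)
     R2 -= 2·R1  ⇒  (0, 0, 0)
column 2 empty below row 2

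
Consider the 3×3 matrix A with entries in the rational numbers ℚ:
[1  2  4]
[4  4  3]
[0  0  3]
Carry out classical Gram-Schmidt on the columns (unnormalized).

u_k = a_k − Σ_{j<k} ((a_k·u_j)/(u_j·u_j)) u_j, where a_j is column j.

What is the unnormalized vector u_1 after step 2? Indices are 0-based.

u_1 = (16/17, -4/17, 0)

Step 1: u_0 = a_0 = (1, 4, 0).
Step 2: u_1 = a_1 − (18/17)·u_0 = (16/17, -4/17, 0).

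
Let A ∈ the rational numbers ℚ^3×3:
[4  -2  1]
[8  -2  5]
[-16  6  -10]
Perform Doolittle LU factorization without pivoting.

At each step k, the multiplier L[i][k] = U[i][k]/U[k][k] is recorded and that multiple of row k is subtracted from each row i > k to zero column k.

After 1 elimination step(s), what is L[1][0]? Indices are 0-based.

k=0: U[0][0]=4
  eliminate (1,0): mult=2, new row 1: (0, 2, 3); set L[1][0]=2
  eliminate (2,0): mult=-4, new row 2: (0, -2, -6); set L[2][0]=-4

L[1][0] = 2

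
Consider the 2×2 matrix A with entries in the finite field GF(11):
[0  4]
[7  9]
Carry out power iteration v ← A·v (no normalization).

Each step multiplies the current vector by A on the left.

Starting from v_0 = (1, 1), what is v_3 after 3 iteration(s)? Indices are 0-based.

v_3 = (6, 5)

v_0 = (1, 1).
v_1 = A·v_0 = (4, 5).
v_2 = A·v_1 = (9, 7).
v_3 = A·v_2 = (6, 5).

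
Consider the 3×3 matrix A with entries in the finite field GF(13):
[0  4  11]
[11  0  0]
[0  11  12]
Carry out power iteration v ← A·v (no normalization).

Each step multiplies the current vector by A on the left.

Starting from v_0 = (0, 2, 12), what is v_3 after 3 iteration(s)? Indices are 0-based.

v_3 = (5, 1, 11)

v_0 = (0, 2, 12).
v_1 = A·v_0 = (10, 0, 10).
v_2 = A·v_1 = (6, 6, 3).
v_3 = A·v_2 = (5, 1, 11).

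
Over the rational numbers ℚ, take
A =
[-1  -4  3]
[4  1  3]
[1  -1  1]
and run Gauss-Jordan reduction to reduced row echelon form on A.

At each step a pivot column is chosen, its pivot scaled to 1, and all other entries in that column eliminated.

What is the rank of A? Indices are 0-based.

[1] R0 /= -1  ⇒  (1, 4, -3)
     R1 -= 4·R0  ⇒  (0, -15, 15)
     R2 -= 1·R0  ⇒  (0, -5, 4)
[2] R1 /= -15  ⇒  (0, 1, -1)
     R0 -= 4·R1  ⇒  (1, 0, 1)
     R2 -= -5·R1  ⇒  (0, 0, -1)
[3] R2 /= -1  ⇒  (0, 0, 1)
     R0 -= 1·R2  ⇒  (1, 0, 0)
     R1 -= -1·R2  ⇒  (0, 1, 0)

rank = 3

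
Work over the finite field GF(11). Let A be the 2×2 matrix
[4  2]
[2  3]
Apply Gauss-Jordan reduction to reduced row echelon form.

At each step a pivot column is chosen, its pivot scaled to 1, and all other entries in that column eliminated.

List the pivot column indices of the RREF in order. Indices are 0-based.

step 1: normalize row 0 (÷4) = (1, 6)
  row 1: subtract 2×row0 = (0, 2)
step 2: normalize row 1 (÷2) = (0, 1)
  row 0: subtract 6×row1 = (1, 0)

pivot columns: 0, 1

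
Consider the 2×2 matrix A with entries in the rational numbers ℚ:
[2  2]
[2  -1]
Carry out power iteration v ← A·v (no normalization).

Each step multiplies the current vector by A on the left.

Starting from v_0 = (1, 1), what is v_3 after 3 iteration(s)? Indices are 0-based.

v_3 = (34, 13)

v_0 = (1, 1).
v_1 = A·v_0 = (4, 1).
v_2 = A·v_1 = (10, 7).
v_3 = A·v_2 = (34, 13).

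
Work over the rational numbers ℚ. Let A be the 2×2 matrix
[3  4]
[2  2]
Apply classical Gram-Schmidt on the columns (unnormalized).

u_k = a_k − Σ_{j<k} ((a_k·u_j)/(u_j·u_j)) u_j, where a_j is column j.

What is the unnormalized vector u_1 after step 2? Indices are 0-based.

u_1 = (4/13, -6/13)

Step 1: u_0 = a_0 = (3, 2).
Step 2: u_1 = a_1 − (16/13)·u_0 = (4/13, -6/13).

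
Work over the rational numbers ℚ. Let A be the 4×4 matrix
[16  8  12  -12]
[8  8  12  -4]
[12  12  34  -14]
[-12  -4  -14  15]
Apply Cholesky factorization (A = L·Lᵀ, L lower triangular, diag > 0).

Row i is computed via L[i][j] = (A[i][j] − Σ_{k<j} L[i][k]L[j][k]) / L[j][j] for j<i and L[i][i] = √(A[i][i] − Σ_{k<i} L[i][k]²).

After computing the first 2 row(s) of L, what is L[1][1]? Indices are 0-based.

L[1][1] = 2

Step 1: L[0][0] = √(16) = 4.
  L[1][0] = (8) / L[0][0] = 2.
Step 2: L[1][1] = √(4) = 2.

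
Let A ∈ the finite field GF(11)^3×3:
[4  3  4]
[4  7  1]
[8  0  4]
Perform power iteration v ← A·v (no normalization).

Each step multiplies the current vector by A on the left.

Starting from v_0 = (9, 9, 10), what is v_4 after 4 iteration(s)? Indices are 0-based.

v_4 = (9, 5, 8)

v_0 = (9, 9, 10).
v_1 = A·v_0 = (4, 10, 2).
v_2 = A·v_1 = (10, 0, 7).
v_3 = A·v_2 = (2, 3, 9).
v_4 = A·v_3 = (9, 5, 8).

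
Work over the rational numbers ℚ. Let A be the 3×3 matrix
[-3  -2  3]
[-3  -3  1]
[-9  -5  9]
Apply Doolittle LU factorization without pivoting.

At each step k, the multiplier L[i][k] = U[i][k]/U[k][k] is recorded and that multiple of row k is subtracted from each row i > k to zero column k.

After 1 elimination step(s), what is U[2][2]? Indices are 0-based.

Step 1: pivot at (0,0) is -3.
  row1 ← row1 − (1)·row0  ⇒  L[1][0]=1, U row1=(0, -1, -2)
  row2 ← row2 − (3)·row0  ⇒  L[2][0]=3, U row2=(0, 1, 0)

U[2][2] = 0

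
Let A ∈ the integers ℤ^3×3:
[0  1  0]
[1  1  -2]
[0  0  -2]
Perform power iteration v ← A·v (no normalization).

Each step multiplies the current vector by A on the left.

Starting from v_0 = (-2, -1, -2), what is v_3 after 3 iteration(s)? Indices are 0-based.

v_0 = (-2, -1, -2).
v_1 = A·v_0 = (-1, 1, 4).
v_2 = A·v_1 = (1, -8, -8).
v_3 = A·v_2 = (-8, 9, 16).

v_3 = (-8, 9, 16)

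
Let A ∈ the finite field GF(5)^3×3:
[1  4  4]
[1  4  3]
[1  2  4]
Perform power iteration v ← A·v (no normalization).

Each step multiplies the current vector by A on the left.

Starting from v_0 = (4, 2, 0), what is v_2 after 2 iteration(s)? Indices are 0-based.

v_0 = (4, 2, 0).
v_1 = A·v_0 = (2, 2, 3).
v_2 = A·v_1 = (2, 4, 3).

v_2 = (2, 4, 3)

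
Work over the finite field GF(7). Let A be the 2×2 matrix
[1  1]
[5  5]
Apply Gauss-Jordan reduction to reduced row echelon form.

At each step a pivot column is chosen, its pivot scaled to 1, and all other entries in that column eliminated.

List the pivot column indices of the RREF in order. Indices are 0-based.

pivot columns: 0

step 1: normalize row 0 (÷1) = (1, 1)
  row 1: subtract 5×row0 = (0, 0)
skip col 1 (zero from row 1)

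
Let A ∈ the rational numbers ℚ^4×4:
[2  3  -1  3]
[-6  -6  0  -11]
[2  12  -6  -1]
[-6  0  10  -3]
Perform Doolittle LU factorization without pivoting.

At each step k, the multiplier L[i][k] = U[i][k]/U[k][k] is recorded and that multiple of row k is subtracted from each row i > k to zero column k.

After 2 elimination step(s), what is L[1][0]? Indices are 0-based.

Step 1: pivot at (0,0) is 2.
  row1 ← row1 − (-3)·row0  ⇒  L[1][0]=-3, U row1=(0, 3, -3, -2)
  row2 ← row2 − (1)·row0  ⇒  L[2][0]=1, U row2=(0, 9, -5, -4)
  row3 ← row3 − (-3)·row0  ⇒  L[3][0]=-3, U row3=(0, 9, 7, 6)
Step 2: pivot at (1,1) is 3.
  row2 ← row2 − (3)·row1  ⇒  L[2][1]=3, U row2=(0, 0, 4, 2)
  row3 ← row3 − (3)·row1  ⇒  L[3][1]=3, U row3=(0, 0, 16, 12)

L[1][0] = -3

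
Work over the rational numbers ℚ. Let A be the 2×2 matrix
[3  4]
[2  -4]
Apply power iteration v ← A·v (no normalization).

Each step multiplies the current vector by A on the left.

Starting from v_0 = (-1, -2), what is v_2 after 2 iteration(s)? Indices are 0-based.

v_2 = (-9, -46)

v_0 = (-1, -2).
v_1 = A·v_0 = (-11, 6).
v_2 = A·v_1 = (-9, -46).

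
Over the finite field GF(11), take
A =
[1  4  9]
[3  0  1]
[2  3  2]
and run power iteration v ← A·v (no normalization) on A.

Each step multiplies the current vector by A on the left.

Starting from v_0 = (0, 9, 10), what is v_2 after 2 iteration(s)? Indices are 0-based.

v_2 = (6, 7, 2)

v_0 = (0, 9, 10).
v_1 = A·v_0 = (5, 10, 3).
v_2 = A·v_1 = (6, 7, 2).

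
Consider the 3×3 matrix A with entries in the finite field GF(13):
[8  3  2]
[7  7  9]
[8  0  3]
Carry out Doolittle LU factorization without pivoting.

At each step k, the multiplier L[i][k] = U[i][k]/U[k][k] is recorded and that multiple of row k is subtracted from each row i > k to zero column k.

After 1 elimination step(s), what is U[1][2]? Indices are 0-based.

U[1][2] = 4

Step 1: pivot at (0,0) is 8.
  row1 ← row1 − (9)·row0  ⇒  L[1][0]=9, U row1=(0, 6, 4)
  row2 ← row2 − (1)·row0  ⇒  L[2][0]=1, U row2=(0, 10, 1)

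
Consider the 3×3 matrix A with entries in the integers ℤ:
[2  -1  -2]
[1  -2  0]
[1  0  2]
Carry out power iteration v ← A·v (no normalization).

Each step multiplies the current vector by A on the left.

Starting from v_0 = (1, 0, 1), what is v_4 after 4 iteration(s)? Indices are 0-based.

v_0 = (1, 0, 1).
v_1 = A·v_0 = (0, 1, 3).
v_2 = A·v_1 = (-7, -2, 6).
v_3 = A·v_2 = (-24, -3, 5).
v_4 = A·v_3 = (-55, -18, -14).

v_4 = (-55, -18, -14)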